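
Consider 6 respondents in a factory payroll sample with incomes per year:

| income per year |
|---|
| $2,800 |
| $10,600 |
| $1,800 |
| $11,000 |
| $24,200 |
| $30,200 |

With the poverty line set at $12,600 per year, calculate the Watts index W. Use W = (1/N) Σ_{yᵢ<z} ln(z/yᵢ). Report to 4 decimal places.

0.6264

Below the line: $1,800, $2,800, $10,600, $11,000 (q = 4 of N = 6).
Log gaps: ln(12600/1800) = 1.9459; ln(12600/2800) = 1.5041; ln(12600/10600) = 0.1728; ln(12600/11000) = 0.1358.
W = 3.758632 / 6 = 0.6264.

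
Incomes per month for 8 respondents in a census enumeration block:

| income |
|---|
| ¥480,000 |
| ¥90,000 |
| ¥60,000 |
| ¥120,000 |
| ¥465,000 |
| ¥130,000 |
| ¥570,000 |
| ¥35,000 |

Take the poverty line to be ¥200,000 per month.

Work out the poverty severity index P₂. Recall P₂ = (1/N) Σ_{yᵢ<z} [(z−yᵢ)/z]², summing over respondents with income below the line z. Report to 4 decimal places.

Below z: ¥35,000, ¥60,000, ¥90,000, ¥120,000, ¥130,000 (q = 5 of N = 8).
Gap ratios (z−y)/z: (200000−35000)/200000 = 0.8250; (200000−60000)/200000 = 0.7000; (200000−90000)/200000 = 0.5500; (200000−120000)/200000 = 0.4000; (200000−130000)/200000 = 0.3500.
Squared: 0.6806; 0.4900; 0.3025; 0.1600; 0.1225.
Sum = 1.755625; P₂ = 1.755625 / 8 = 0.2195.

0.2195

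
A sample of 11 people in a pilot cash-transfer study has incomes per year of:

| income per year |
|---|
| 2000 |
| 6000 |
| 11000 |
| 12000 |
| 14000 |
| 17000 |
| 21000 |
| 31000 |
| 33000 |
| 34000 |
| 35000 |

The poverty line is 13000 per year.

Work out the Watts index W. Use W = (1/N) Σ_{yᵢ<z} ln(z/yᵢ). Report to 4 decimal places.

Poor units: 2000, 6000, 11000, 12000 (q = 4 of N = 11).
Log shortfalls: ln(13000/2000) = 1.8718; ln(13000/6000) = 0.7732; ln(13000/11000) = 0.1671; ln(13000/12000) = 0.0800.
W = 2.892089 / 11 = 0.2629.

0.2629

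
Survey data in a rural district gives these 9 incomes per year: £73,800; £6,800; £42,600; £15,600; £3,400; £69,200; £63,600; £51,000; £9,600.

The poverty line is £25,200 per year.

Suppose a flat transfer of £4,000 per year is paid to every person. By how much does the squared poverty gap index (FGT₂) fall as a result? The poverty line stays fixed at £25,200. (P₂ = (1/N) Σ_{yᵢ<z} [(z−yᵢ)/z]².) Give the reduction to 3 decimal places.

Before: below the line — £3,400, £6,800, £9,600, £15,600; squared poverty gap index (FGT₂) = 0.20109.
After the £4,000 transfer: below the line — £7,400, £10,800, £13,600, £19,600; squared poverty gap index (FGT₂) = 0.12075.
Reduction = 0.20109 − 0.12075 = 0.080.

0.080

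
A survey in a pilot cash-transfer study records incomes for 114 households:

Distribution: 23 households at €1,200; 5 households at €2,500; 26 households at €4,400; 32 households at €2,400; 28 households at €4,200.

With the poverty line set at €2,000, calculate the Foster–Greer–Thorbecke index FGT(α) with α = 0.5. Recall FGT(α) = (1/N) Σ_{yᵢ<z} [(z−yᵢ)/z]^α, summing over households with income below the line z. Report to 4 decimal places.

0.1276

Below z: 23×€1,200 (q = 23 of N = 114).
Relative gaps: (2000−1200)/2000 = 0.4000 (×23).
Raised to α = 0.5: 0.63246 (×23).
Sum = 14.546477; FGT(0.5) = 14.546477 / 114 = 0.1276.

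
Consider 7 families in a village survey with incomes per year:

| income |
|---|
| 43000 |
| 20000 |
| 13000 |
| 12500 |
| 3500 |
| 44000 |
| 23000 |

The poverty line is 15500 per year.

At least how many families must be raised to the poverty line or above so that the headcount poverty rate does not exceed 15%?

2

3 of the 7 families are poor, so H = 3/7 = 0.429.
A headcount ratio of at most 15% allows at most ⌊0.15 × 7⌋ = 1 poor families.
So at least 3 − 1 = 2 must be lifted.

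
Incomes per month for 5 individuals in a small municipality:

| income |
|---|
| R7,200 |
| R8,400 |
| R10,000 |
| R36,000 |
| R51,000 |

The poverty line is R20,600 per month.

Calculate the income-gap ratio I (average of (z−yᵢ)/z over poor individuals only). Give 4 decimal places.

0.5858

Below z: R7,200, R8,400, R10,000 (q = 3 of N = 5).
Shortfall ratios (z−y)/z: 0.6505, 0.5922, 0.5146; sum = 1.757282.
The income-gap ratio divides by q (the poor only): 1.757282 / 3 = 0.5858.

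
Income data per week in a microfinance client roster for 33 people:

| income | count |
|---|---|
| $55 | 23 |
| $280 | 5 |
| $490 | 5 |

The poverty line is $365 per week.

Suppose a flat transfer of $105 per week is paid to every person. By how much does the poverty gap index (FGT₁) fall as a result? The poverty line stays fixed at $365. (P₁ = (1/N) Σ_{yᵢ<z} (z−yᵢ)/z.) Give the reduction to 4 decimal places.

Before: below the line — 23×$55, 5×$280; poverty gap index (FGT₁) = 0.627231.
After the $105 transfer: below the line — 23×$160; poverty gap index (FGT₁) = 0.391449.
Reduction = 0.627231 − 0.391449 = 0.2358.

0.2358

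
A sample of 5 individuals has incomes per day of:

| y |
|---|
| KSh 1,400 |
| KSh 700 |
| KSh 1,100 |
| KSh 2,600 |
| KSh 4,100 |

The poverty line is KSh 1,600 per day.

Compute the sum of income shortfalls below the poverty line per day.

KSh 1,600

Below the line: KSh 700, KSh 1,100, KSh 1,400 (q = 3 of N = 5).
Individual gaps: 1600−700 = 900; 1600−1100 = 500; 1600−1400 = 200.
Aggregate gap = KSh 1,600.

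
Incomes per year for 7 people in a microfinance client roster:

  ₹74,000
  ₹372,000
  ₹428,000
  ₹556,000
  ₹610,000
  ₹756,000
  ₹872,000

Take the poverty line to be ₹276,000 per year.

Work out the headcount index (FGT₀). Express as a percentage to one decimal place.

1 of the 7 people have income below ₹276,000.
H = 1/7 = 14.3%.

14.3%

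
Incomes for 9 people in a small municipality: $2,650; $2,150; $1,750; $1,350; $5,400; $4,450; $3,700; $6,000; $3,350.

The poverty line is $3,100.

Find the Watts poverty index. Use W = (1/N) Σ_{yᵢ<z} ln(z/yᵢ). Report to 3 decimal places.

0.214

Below the line: $1,350, $1,750, $2,150, $2,650 (q = 4 of N = 9).
Log gaps: ln(3100/1350) = 0.8313; ln(3100/1750) = 0.5718; ln(3100/2150) = 0.3659; ln(3100/2650) = 0.1568.
W = 1.925861 / 9 = 0.214.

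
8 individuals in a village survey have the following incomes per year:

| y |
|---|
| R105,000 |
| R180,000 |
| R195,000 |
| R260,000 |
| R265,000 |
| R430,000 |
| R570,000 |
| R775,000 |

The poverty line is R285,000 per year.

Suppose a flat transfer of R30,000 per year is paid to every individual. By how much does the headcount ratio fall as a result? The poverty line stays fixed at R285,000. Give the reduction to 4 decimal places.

0.2500

Before: below the line — R105,000, R180,000, R195,000, R260,000, R265,000; headcount ratio = 0.625000.
After the R30,000 transfer: below the line — R135,000, R210,000, R225,000; headcount ratio = 0.375000.
Reduction = 0.625000 − 0.375000 = 0.2500.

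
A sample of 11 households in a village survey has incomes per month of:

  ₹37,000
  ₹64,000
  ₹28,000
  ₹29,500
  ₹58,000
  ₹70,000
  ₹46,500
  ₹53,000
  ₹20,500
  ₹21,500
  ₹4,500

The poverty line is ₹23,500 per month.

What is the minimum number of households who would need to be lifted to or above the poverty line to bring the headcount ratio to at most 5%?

Currently q = 3 of N = 11 are below the line (H = 0.273).
A headcount ratio of at most 5% allows at most ⌊0.05 × 11⌋ = 0 poor households.
So at least 3 − 0 = 3 must be lifted.

3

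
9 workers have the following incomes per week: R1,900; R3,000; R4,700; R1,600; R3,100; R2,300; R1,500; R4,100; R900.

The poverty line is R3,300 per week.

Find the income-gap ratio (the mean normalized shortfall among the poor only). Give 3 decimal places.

Below the line: R900, R1,500, R1,600, R1,900, R2,300, R3,000, R3,100 (q = 7 of N = 9).
Relative gaps: 0.7273, 0.5455, 0.5152, 0.4242, 0.3030, 0.0909, 0.0606; sum = 2.666667.
I averages over the q = 7 poor units only: 2.666667 / 7 = 0.381.

0.381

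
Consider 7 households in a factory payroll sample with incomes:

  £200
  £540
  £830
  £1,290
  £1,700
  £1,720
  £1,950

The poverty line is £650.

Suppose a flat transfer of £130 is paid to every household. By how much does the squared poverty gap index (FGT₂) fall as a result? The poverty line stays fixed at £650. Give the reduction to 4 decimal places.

0.0379

Before: below the line — £200, £540; squared poverty gap index (FGT₂) = 0.072561.
After the £130 transfer: below the line — £330; squared poverty gap index (FGT₂) = 0.034624.
Reduction = 0.072561 − 0.034624 = 0.0379.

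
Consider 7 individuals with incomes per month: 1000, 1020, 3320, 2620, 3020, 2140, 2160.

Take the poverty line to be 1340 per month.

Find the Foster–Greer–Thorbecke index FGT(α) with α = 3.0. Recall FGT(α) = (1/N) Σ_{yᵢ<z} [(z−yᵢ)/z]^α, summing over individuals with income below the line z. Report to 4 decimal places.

0.0043

Poor units: 1000, 1020 (q = 2 of N = 7).
Shortfall ratios: (1340−1000)/1340 = 0.2537; (1340−1020)/1340 = 0.2388.
Raised to α = 3.0: 0.01634; 0.01362.
Sum = 0.029954; FGT(3.0) = 0.029954 / 7 = 0.0043.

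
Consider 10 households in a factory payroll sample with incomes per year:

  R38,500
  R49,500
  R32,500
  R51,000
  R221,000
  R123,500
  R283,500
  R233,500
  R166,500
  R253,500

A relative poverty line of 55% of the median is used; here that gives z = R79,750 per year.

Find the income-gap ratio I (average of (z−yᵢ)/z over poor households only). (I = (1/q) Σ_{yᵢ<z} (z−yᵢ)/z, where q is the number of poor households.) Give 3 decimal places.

Poor units: R32,500, R38,500, R49,500, R51,000 (q = 4 of N = 10).
Relative gaps: 0.5925, 0.5172, 0.3793, 0.3605; sum = 1.849530.
The income-gap ratio divides by q (the poor only): 1.849530 / 4 = 0.462.

0.462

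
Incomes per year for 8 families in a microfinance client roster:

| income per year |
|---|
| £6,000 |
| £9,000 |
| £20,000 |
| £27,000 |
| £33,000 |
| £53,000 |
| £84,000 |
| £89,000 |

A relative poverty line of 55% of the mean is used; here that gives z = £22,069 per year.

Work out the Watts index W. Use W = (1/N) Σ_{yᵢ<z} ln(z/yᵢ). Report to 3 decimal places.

Poor units: £6,000, £9,000, £20,000 (q = 3 of N = 8).
Log gaps: ln(22069/6000) = 1.3024; ln(22069/9000) = 0.8969; ln(22069/20000) = 0.0984.
W = 2.297805 / 8 = 0.287.

0.287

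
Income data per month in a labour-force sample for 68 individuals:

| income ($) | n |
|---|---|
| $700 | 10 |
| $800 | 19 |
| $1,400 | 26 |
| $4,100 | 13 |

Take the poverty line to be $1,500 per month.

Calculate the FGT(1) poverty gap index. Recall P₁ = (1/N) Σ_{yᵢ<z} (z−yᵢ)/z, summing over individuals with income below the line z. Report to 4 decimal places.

Poor units: 10×$700, 19×$800, 26×$1,400 (q = 55 of N = 68).
Normalized shortfalls: (1500−700)/1500 = 0.5333 (×10); (1500−800)/1500 = 0.4667 (×19); (1500−1400)/1500 = 0.0667 (×26).
Σ = 15.933333. Dividing by the full population N = 68 gives P₁ = 0.2343.

0.2343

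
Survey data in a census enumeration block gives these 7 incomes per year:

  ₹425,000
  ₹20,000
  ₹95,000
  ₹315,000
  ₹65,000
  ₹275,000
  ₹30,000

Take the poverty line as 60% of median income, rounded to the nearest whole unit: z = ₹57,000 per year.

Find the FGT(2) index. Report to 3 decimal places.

Below z: ₹20,000, ₹30,000 (q = 2 of N = 7).
Normalized shortfalls: (57000−20000)/57000 = 0.6491; (57000−30000)/57000 = 0.4737.
Squared: 0.4214; 0.2244.
Sum = 0.645737; P₂ = 0.645737 / 7 = 0.092.

0.092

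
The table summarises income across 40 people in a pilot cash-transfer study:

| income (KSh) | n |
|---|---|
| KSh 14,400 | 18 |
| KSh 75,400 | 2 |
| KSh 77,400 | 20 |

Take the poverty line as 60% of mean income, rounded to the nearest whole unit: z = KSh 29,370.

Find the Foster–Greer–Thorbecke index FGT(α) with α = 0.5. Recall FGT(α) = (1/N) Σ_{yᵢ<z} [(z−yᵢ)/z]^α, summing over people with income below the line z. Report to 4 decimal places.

0.3213

Below z: 18×KSh 14,400 (q = 18 of N = 40).
Relative gaps: (29370−14400)/29370 = 0.5097 (×18).
Raised to α = 0.5: 0.71394 (×18).
Sum = 12.850838; FGT(0.5) = 12.850838 / 40 = 0.3213.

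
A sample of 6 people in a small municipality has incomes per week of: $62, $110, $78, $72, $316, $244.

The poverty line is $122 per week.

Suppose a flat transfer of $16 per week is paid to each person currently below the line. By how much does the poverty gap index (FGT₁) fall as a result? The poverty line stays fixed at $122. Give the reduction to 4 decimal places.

Before: below the line — $62, $72, $78, $110; poverty gap index (FGT₁) = 0.226776.
After the $16 transfer: below the line — $78, $88, $94; poverty gap index (FGT₁) = 0.144809.
Reduction = 0.226776 − 0.144809 = 0.0820.

0.0820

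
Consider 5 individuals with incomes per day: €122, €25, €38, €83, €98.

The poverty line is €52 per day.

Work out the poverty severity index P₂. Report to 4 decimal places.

Poor units: €25, €38 (q = 2 of N = 5).
Shortfall ratios: (52−25)/52 = 0.5192; (52−38)/52 = 0.2692.
Squared: 0.2696; 0.0725.
Sum = 0.342086; P₂ = 0.342086 / 5 = 0.0684.

0.0684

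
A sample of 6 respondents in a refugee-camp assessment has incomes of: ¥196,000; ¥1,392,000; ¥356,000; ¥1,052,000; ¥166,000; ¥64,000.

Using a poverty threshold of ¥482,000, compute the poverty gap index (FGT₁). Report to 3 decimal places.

Poor units: ¥64,000, ¥166,000, ¥196,000, ¥356,000 (q = 4 of N = 6).
Relative gaps: (482000−64000)/482000 = 0.8672; (482000−166000)/482000 = 0.6556; (482000−196000)/482000 = 0.5934; (482000−356000)/482000 = 0.2614.
Sum of shortfalls = 2.377593; P₁ averages over all N: 2.377593 / 6 = 0.396.

0.396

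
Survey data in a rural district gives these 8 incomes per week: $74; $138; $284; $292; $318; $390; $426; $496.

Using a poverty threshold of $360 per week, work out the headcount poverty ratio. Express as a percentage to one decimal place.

62.5%

5 of the 8 workers have income below $360.
H = 5/8 = 62.5%.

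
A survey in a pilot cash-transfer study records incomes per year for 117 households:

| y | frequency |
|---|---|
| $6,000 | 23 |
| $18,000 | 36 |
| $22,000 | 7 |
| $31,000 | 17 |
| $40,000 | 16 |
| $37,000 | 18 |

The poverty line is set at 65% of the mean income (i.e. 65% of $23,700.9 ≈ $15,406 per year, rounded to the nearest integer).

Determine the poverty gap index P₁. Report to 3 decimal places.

0.120

Below z: 23×$6,000 (q = 23 of N = 117).
Shortfall ratios: (15406−6000)/15406 = 0.6105 (×23).
Σ = 14.042451. Dividing by the full population N = 117 gives P₁ = 0.120.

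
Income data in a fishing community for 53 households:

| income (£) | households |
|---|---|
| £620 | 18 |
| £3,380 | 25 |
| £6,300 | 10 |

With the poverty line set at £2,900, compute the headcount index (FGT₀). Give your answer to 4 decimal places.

0.3396

18 of the 53 households have income below £2,900.
H = 18/53 = 0.3396.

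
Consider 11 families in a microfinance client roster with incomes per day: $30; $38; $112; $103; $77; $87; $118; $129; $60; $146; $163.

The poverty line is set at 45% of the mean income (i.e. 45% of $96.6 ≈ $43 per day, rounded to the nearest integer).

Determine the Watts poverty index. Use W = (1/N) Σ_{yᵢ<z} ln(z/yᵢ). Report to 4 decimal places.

0.0440

Below z: $30, $38 (q = 2 of N = 11).
ln(z/y) terms: ln(43/30) = 0.3600; ln(43/38) = 0.1236.
W = 0.483617 / 11 = 0.0440.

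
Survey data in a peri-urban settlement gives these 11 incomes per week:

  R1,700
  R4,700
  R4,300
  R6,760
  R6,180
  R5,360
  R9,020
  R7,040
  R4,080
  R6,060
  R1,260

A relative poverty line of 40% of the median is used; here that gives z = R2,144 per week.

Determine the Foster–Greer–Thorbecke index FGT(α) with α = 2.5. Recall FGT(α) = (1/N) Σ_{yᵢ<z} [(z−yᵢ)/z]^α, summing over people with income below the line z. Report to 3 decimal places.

Below z: R1,260, R1,700 (q = 2 of N = 11).
Gap ratios (z−y)/z: (2144−1260)/2144 = 0.4123; (2144−1700)/2144 = 0.2071.
Raised to α = 2.5: 0.10916; 0.01952.
Sum = 0.128678; FGT(2.5) = 0.128678 / 11 = 0.012.

0.012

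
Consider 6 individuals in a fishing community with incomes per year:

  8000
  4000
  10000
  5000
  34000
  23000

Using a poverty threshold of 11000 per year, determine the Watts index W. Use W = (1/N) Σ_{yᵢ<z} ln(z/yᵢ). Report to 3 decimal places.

0.369

Below z: 4000, 5000, 8000, 10000 (q = 4 of N = 6).
ln(z/y) terms: ln(11000/4000) = 1.0116; ln(11000/5000) = 0.7885; ln(11000/8000) = 0.3185; ln(11000/10000) = 0.0953.
W = 2.213822 / 6 = 0.369.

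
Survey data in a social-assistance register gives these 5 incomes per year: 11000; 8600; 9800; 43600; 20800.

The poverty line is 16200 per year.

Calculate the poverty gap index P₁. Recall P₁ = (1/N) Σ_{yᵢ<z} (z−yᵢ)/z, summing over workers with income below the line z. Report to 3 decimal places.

0.237

Below the line: 8600, 9800, 11000 (q = 3 of N = 5).
Gap ratios (z−y)/z: (16200−8600)/16200 = 0.4691; (16200−9800)/16200 = 0.3951; (16200−11000)/16200 = 0.3210.
Σ = 1.185185. Dividing by the full population N = 5 gives P₁ = 0.237.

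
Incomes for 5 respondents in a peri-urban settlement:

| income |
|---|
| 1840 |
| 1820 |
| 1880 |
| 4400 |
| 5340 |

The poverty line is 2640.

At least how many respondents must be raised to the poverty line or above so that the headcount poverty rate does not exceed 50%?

Currently q = 3 of N = 5 are below the line (H = 0.600).
A headcount ratio of at most 50% allows at most ⌊0.50 × 5⌋ = 2 poor respondents.
So at least 3 − 2 = 1 must be lifted.

1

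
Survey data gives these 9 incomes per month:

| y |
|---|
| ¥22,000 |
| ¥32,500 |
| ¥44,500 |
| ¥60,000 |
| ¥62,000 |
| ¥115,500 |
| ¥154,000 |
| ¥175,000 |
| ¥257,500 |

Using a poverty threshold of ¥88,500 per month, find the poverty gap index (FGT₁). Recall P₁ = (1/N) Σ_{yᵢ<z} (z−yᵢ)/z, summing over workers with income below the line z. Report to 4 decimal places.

Poor units: ¥22,000, ¥32,500, ¥44,500, ¥60,000, ¥62,000 (q = 5 of N = 9).
Gap ratios (z−y)/z: (88500−22000)/88500 = 0.7514; (88500−32500)/88500 = 0.6328; (88500−44500)/88500 = 0.4972; (88500−60000)/88500 = 0.3220; (88500−62000)/88500 = 0.2994.
Σ = 2.502825. Dividing by the full population N = 9 gives P₁ = 0.2781.

0.2781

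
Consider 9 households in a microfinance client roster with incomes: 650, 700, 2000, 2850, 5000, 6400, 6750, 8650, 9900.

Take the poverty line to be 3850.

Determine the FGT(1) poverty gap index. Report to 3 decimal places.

Below the line: 650, 700, 2000, 2850 (q = 4 of N = 9).
Gap ratios (z−y)/z: (3850−650)/3850 = 0.8312; (3850−700)/3850 = 0.8182; (3850−2000)/3850 = 0.4805; (3850−2850)/3850 = 0.2597.
Sum of shortfalls = 2.389610; P₁ averages over all N: 2.389610 / 9 = 0.266.

0.266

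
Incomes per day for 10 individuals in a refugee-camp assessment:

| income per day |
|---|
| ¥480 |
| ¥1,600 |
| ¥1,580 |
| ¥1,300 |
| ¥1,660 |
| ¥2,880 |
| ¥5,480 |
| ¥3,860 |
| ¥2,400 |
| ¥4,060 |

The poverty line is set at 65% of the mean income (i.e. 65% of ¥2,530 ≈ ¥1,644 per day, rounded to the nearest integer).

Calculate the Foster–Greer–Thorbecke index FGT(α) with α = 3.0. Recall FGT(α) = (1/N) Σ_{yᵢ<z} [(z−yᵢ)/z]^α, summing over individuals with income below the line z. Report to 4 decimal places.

0.0364

Below the line: ¥480, ¥1,300, ¥1,580, ¥1,600 (q = 4 of N = 10).
Gap ratios (z−y)/z: (1644−480)/1644 = 0.7080; (1644−1300)/1644 = 0.2092; (1644−1580)/1644 = 0.0389; (1644−1600)/1644 = 0.0268.
Raised to α = 3.0: 0.35494; 0.00916; 0.00006; 0.00002.
Sum = 0.364179; FGT(3.0) = 0.364179 / 10 = 0.0364.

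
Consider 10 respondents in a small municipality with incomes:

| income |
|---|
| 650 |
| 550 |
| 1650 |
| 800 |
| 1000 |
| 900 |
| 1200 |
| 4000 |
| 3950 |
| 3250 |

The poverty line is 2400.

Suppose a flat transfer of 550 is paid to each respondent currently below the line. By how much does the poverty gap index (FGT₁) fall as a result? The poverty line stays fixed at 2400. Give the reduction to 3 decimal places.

Before: below the line — 550, 650, 800, 900, 1000, 1200, 1650; poverty gap index (FGT₁) = 0.41875.
After the 550 transfer: below the line — 1100, 1200, 1350, 1450, 1550, 1750, 2200; poverty gap index (FGT₁) = 0.25833.
Reduction = 0.41875 − 0.25833 = 0.160.

0.160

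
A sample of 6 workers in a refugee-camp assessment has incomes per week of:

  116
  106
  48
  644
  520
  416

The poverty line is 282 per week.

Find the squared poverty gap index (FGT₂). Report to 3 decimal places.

Incomes under z: 48, 106, 116 (q = 3 of N = 6).
Shortfall ratios: (282−48)/282 = 0.8298; (282−106)/282 = 0.6241; (282−116)/282 = 0.5887.
Squared: 0.6885; 0.3895; 0.3465.
Sum = 1.424576; P₂ = 1.424576 / 6 = 0.237.

0.237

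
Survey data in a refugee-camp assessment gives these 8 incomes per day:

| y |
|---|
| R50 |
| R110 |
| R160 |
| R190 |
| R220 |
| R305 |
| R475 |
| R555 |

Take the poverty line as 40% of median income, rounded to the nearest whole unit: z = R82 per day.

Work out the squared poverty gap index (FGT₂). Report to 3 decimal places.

0.019

Below z: R50 (q = 1 of N = 8).
Normalized shortfalls: (82−50)/82 = 0.3902.
Squared: 0.1523.
Sum = 0.152290; P₂ = 0.152290 / 8 = 0.019.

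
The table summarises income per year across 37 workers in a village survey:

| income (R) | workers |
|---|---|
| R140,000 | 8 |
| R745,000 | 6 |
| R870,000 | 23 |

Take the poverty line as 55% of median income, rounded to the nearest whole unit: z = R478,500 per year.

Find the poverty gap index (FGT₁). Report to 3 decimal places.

0.153

Poor units: 8×R140,000 (q = 8 of N = 37).
Shortfall ratios: (478500−140000)/478500 = 0.7074 (×8).
Sum of shortfalls = 5.659352; P₁ averages over all N: 5.659352 / 37 = 0.153.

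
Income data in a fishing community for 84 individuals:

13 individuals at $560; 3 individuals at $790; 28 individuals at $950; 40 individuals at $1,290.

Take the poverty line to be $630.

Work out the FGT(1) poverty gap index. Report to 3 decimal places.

0.017

Below z: 13×$560 (q = 13 of N = 84).
Relative gaps: (630−560)/630 = 0.1111 (×13).
Σ = 1.444444. Dividing by the full population N = 84 gives P₁ = 0.017.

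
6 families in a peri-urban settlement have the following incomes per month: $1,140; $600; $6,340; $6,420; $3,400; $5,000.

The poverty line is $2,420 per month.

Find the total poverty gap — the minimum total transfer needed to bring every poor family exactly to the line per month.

$3,100

Poor units: $600, $1,140 (q = 2 of N = 6).
Individual gaps: 2420−600 = 1820; 2420−1140 = 1280.
Aggregate gap = $3,100.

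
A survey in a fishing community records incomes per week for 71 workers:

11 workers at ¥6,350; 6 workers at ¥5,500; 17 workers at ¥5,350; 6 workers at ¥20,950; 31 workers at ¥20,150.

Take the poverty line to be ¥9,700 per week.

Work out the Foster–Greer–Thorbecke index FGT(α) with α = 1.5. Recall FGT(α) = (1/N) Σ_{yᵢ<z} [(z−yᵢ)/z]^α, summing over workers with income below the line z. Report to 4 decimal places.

0.1274

Poor units: 17×¥5,350, 6×¥5,500, 11×¥6,350 (q = 34 of N = 71).
Gap ratios (z−y)/z: (9700−5350)/9700 = 0.4485 (×17); (9700−5500)/9700 = 0.4330 (×6); (9700−6350)/9700 = 0.3454 (×11).
Raised to α = 1.5: 0.30031 (×17); 0.28492 (×6); 0.20296 (×11).
Sum = 9.047396; FGT(1.5) = 9.047396 / 71 = 0.1274.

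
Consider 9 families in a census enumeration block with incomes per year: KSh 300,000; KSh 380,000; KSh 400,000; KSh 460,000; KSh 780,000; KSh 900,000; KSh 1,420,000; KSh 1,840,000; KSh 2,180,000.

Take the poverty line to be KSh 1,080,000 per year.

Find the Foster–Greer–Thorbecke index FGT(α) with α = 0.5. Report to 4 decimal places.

0.4602

Poor units: KSh 300,000, KSh 380,000, KSh 400,000, KSh 460,000, KSh 780,000, KSh 900,000 (q = 6 of N = 9).
Gap ratios (z−y)/z: (1080000−300000)/1080000 = 0.7222; (1080000−380000)/1080000 = 0.6481; (1080000−400000)/1080000 = 0.6296; (1080000−460000)/1080000 = 0.5741; (1080000−780000)/1080000 = 0.2778; (1080000−900000)/1080000 = 0.1667.
Raised to α = 0.5: 0.84984; 0.80508; 0.79349; 0.75768; 0.52705; 0.40825.
Sum = 4.141376; FGT(0.5) = 4.141376 / 9 = 0.4602.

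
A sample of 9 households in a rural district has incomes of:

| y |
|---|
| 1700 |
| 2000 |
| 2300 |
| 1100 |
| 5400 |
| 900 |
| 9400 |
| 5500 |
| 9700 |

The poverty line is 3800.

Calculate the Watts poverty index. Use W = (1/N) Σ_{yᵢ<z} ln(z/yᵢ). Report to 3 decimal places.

0.514

Poor units: 900, 1100, 1700, 2000, 2300 (q = 5 of N = 9).
Log gaps: ln(3800/900) = 1.4404; ln(3800/1100) = 1.2397; ln(3800/1700) = 0.8044; ln(3800/2000) = 0.6419; ln(3800/2300) = 0.5021.
W = 4.628371 / 9 = 0.514.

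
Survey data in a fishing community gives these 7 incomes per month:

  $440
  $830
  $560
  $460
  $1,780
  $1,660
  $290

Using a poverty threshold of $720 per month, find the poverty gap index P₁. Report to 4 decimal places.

Incomes under z: $290, $440, $460, $560 (q = 4 of N = 7).
Shortfall ratios: (720−290)/720 = 0.5972; (720−440)/720 = 0.3889; (720−460)/720 = 0.3611; (720−560)/720 = 0.2222.
Sum of shortfalls = 1.569444; P₁ averages over all N: 1.569444 / 7 = 0.2242.

0.2242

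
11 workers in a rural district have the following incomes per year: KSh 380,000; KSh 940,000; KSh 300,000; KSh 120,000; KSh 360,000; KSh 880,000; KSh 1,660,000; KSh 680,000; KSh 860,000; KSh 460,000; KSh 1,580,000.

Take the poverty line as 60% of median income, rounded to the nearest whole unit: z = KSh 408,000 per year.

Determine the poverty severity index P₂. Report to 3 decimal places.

Incomes under z: KSh 120,000, KSh 300,000, KSh 360,000, KSh 380,000 (q = 4 of N = 11).
Gap ratios (z−y)/z: (408000−120000)/408000 = 0.7059; (408000−300000)/408000 = 0.2647; (408000−360000)/408000 = 0.1176; (408000−380000)/408000 = 0.0686.
Squared: 0.4983; 0.0701; 0.0138; 0.0047.
Sum = 0.586890; P₂ = 0.586890 / 11 = 0.053.

0.053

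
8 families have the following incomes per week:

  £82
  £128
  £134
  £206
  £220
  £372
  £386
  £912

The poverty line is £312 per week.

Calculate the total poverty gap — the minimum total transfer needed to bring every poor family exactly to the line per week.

£790

Below the line: £82, £128, £134, £206, £220 (q = 5 of N = 8).
Individual gaps: 312−82 = 230; 312−128 = 184; 312−134 = 178; 312−206 = 106; 312−220 = 92.
Aggregate gap = £790.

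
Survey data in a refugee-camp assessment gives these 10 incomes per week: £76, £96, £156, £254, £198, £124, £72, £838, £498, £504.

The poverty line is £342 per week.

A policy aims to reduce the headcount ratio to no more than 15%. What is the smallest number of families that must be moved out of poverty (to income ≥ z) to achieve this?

Currently q = 7 of N = 10 are below the line (H = 0.700).
A headcount ratio of at most 15% allows at most ⌊0.15 × 10⌋ = 1 poor families.
So at least 7 − 1 = 6 must be lifted.

6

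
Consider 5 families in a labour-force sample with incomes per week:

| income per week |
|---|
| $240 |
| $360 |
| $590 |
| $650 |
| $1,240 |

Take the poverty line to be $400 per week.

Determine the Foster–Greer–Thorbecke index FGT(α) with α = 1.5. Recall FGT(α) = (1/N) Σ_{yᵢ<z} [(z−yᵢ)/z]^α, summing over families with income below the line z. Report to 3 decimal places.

0.057

Incomes under z: $240, $360 (q = 2 of N = 5).
Gap ratios (z−y)/z: (400−240)/400 = 0.4000; (400−360)/400 = 0.1000.
Raised to α = 1.5: 0.25298; 0.03162.
Sum = 0.284605; FGT(1.5) = 0.284605 / 5 = 0.057.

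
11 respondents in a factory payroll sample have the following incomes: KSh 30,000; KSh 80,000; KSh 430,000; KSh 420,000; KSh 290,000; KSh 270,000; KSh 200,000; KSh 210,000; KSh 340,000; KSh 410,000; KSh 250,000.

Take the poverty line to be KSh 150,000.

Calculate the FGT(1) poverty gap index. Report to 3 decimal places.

Incomes under z: KSh 30,000, KSh 80,000 (q = 2 of N = 11).
Normalized shortfalls: (150000−30000)/150000 = 0.8000; (150000−80000)/150000 = 0.4667.
Sum of shortfalls = 1.266667; P₁ averages over all N: 1.266667 / 11 = 0.115.

0.115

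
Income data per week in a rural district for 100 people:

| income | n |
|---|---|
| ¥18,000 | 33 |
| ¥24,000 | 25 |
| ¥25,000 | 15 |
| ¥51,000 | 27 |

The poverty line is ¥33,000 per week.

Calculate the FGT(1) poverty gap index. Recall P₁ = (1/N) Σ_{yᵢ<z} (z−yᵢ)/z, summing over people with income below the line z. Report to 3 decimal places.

Poor units: 33×¥18,000, 25×¥24,000, 15×¥25,000 (q = 73 of N = 100).
Normalized shortfalls: (33000−18000)/33000 = 0.4545 (×33); (33000−24000)/33000 = 0.2727 (×25); (33000−25000)/33000 = 0.2424 (×15).
Σ = 25.454545. Dividing by the full population N = 100 gives P₁ = 0.255.

0.255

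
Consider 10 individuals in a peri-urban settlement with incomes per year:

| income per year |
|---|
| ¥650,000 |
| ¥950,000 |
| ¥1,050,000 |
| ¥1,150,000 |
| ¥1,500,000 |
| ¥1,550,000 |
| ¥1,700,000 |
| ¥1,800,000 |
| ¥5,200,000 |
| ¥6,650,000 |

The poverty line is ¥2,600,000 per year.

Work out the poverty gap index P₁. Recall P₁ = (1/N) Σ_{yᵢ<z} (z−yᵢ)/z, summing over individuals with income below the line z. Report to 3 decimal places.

Below z: ¥650,000, ¥950,000, ¥1,050,000, ¥1,150,000, ¥1,500,000, ¥1,550,000, ¥1,700,000, ¥1,800,000 (q = 8 of N = 10).
Gap ratios (z−y)/z: (2600000−650000)/2600000 = 0.7500; (2600000−950000)/2600000 = 0.6346; (2600000−1050000)/2600000 = 0.5962; (2600000−1150000)/2600000 = 0.5577; (2600000−1500000)/2600000 = 0.4231; (2600000−1550000)/2600000 = 0.4038; (2600000−1700000)/2600000 = 0.3462; (2600000−1800000)/2600000 = 0.3077.
Sum of shortfalls = 4.019231; P₁ averages over all N: 4.019231 / 10 = 0.402.

0.402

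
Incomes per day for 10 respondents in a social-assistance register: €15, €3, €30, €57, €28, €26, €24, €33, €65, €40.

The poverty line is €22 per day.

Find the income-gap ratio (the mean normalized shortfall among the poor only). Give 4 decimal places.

Below the line: €3, €15 (q = 2 of N = 10).
Relative gaps: 0.8636, 0.3182; sum = 1.181818.
The income-gap ratio divides by q (the poor only): 1.181818 / 2 = 0.5909.

0.5909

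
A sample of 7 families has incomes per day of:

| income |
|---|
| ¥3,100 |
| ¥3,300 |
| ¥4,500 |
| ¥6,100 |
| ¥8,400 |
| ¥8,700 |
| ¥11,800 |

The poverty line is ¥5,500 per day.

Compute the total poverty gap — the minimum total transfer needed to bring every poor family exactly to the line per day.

¥5,600

Below the line: ¥3,100, ¥3,300, ¥4,500 (q = 3 of N = 7).
Individual gaps: 5500−3100 = 2400; 5500−3300 = 2200; 5500−4500 = 1000.
Aggregate gap = ¥5,600.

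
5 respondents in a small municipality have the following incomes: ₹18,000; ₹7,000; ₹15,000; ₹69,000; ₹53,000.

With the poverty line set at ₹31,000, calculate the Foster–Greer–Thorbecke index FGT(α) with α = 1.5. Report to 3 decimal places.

Below z: ₹7,000, ₹15,000, ₹18,000 (q = 3 of N = 5).
Shortfall ratios: (31000−7000)/31000 = 0.7742; (31000−15000)/31000 = 0.5161; (31000−18000)/31000 = 0.4194.
Raised to α = 1.5: 0.68120; 0.37080; 0.27156.
Sum = 1.323562; FGT(1.5) = 1.323562 / 5 = 0.265.

0.265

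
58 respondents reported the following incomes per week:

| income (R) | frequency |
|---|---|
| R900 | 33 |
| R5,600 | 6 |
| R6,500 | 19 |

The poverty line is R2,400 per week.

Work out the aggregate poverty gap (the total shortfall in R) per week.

R49,500

Incomes under z: 33×R900 (q = 33 of N = 58).
Individual gaps: 33×(2400−900) = 49500.
Aggregate gap = R49,500.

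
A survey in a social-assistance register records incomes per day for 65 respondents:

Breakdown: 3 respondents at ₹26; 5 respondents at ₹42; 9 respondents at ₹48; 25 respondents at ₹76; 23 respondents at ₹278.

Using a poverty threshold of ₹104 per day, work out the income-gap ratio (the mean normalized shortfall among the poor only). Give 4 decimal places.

Poor units: 3×₹26, 5×₹42, 9×₹48, 25×₹76 (q = 42 of N = 65).
Relative gaps: 0.7500 (×3), 0.5962 (×5), 0.5385 (×9), 0.2692 (×25); sum = 16.807692.
The income-gap ratio divides by q (the poor only): 16.807692 / 42 = 0.4002.

0.4002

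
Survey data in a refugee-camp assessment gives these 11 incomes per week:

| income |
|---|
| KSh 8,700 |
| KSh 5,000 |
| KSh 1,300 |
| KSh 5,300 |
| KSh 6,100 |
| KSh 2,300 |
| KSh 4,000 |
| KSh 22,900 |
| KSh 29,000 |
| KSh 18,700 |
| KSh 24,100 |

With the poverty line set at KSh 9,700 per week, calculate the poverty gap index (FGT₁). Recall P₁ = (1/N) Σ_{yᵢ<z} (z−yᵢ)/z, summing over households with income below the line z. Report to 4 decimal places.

Below the line: KSh 1,300, KSh 2,300, KSh 4,000, KSh 5,000, KSh 5,300, KSh 6,100, KSh 8,700 (q = 7 of N = 11).
Relative gaps: (9700−1300)/9700 = 0.8660; (9700−2300)/9700 = 0.7629; (9700−4000)/9700 = 0.5876; (9700−5000)/9700 = 0.4845; (9700−5300)/9700 = 0.4536; (9700−6100)/9700 = 0.3711; (9700−8700)/9700 = 0.1031.
Sum of shortfalls = 3.628866; P₁ averages over all N: 3.628866 / 11 = 0.3299.

0.3299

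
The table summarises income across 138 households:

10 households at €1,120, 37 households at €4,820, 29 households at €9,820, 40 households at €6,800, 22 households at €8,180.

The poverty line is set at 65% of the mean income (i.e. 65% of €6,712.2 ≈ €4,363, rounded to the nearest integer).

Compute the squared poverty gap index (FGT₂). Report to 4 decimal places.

0.0400

Below the line: 10×€1,120 (q = 10 of N = 138).
Shortfall ratios: (4363−1120)/4363 = 0.7433 (×10).
Squared: 0.5525 (×10).
Sum = 5.524888; P₂ = 5.524888 / 138 = 0.0400.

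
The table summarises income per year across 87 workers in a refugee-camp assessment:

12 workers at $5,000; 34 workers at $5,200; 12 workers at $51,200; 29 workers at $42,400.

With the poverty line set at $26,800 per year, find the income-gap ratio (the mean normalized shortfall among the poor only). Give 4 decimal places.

0.8079

Poor units: 12×$5,000, 34×$5,200 (q = 46 of N = 87).
Relative gaps: 0.8134 (×12), 0.8060 (×34); sum = 37.164179.
The income-gap ratio divides by q (the poor only): 37.164179 / 46 = 0.8079.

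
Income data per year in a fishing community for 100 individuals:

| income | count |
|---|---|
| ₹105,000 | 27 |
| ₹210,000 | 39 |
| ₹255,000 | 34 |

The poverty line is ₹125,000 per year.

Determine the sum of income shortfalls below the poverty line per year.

Below the line: 27×₹105,000 (q = 27 of N = 100).
Individual gaps: 27×(125000−105000) = 540000.
Aggregate gap = ₹540,000.

₹540,000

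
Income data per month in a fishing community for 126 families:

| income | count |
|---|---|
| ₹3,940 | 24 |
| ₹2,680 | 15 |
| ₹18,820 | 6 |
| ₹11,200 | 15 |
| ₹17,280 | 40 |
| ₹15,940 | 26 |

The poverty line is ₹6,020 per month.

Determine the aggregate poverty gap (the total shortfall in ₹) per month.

Incomes under z: 15×₹2,680, 24×₹3,940 (q = 39 of N = 126).
Individual gaps: 15×(6020−2680) = 50100; 24×(6020−3940) = 49920.
Aggregate gap = ₹100,020.

₹100,020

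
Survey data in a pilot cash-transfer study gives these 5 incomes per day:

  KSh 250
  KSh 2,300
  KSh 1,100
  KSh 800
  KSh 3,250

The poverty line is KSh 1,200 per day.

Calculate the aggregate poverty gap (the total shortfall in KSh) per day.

Incomes under z: KSh 250, KSh 800, KSh 1,100 (q = 3 of N = 5).
Individual gaps: 1200−250 = 950; 1200−800 = 400; 1200−1100 = 100.
Aggregate gap = KSh 1,450.

KSh 1,450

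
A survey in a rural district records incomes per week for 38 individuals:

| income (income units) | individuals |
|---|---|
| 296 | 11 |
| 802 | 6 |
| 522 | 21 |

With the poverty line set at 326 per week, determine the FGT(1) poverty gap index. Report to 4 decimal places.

0.0266

Incomes under z: 11×296 (q = 11 of N = 38).
Normalized shortfalls: (326−296)/326 = 0.0920 (×11).
Sum of shortfalls = 1.012270; P₁ averages over all N: 1.012270 / 38 = 0.0266.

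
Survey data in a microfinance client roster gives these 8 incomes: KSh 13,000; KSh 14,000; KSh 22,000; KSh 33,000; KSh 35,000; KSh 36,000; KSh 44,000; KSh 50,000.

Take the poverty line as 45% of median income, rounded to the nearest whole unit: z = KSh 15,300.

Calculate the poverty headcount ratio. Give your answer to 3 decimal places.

0.250

2 of the 8 families have income below KSh 15,300.
H = 2/8 = 0.250.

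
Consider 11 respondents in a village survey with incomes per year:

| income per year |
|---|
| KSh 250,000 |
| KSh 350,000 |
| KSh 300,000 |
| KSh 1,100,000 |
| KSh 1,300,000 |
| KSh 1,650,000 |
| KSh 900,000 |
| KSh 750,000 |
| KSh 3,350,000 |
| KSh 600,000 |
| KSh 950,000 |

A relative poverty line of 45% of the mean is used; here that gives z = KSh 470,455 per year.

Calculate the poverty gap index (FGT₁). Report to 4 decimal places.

0.0988

Below z: KSh 250,000, KSh 300,000, KSh 350,000 (q = 3 of N = 11).
Shortfall ratios: (470455−250000)/470455 = 0.4686; (470455−300000)/470455 = 0.3623; (470455−350000)/470455 = 0.2560.
Sum of shortfalls = 1.086958; P₁ averages over all N: 1.086958 / 11 = 0.0988.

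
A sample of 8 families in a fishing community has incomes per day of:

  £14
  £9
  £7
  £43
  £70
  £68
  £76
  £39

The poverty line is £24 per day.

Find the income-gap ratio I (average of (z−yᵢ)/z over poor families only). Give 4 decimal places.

Below the line: £7, £9, £14 (q = 3 of N = 8).
Relative gaps: 0.7083, 0.6250, 0.4167; sum = 1.750000.
I averages over the q = 3 poor units only: 1.750000 / 3 = 0.5833.

0.5833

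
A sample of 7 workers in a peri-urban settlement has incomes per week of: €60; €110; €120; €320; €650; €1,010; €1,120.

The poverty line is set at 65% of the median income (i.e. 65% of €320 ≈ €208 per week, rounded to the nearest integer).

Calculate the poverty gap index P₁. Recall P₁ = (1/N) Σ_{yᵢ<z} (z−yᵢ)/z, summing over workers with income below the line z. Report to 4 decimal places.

Poor units: €60, €110, €120 (q = 3 of N = 7).
Normalized shortfalls: (208−60)/208 = 0.7115; (208−110)/208 = 0.4712; (208−120)/208 = 0.4231.
Σ = 1.605769. Dividing by the full population N = 7 gives P₁ = 0.2294.

0.2294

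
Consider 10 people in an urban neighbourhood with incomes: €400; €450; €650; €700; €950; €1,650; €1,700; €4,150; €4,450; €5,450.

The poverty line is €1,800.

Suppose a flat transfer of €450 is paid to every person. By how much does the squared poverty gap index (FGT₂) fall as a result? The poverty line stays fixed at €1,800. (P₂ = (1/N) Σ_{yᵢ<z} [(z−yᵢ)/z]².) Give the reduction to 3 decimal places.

0.132

Before: below the line — €400, €450, €650, €700, €950, €1,650, €1,700; squared poverty gap index (FGT₂) = 0.21821.
After the €450 transfer: below the line — €850, €900, €1,100, €1,150, €1,400; squared poverty gap index (FGT₂) = 0.08596.
Reduction = 0.21821 − 0.08596 = 0.132.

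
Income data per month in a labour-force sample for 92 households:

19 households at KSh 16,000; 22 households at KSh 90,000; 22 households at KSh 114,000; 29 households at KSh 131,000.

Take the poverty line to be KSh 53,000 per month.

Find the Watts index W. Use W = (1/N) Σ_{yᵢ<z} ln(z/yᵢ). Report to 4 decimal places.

Incomes under z: 19×KSh 16,000 (q = 19 of N = 92).
Log shortfalls: ln(53000/16000) = 1.1977 (×19).
W = 22.756361 / 92 = 0.2474.

0.2474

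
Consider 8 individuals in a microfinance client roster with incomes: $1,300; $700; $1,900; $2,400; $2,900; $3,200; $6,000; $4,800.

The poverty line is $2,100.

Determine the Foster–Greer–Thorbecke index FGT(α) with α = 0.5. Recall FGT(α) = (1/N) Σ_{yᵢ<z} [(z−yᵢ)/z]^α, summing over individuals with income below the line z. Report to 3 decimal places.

0.218

Below the line: $700, $1,300, $1,900 (q = 3 of N = 8).
Normalized shortfalls: (2100−700)/2100 = 0.6667; (2100−1300)/2100 = 0.3810; (2100−1900)/2100 = 0.0952.
Raised to α = 0.5: 0.81650; 0.61721; 0.30861.
Sum = 1.742317; FGT(0.5) = 1.742317 / 8 = 0.218.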